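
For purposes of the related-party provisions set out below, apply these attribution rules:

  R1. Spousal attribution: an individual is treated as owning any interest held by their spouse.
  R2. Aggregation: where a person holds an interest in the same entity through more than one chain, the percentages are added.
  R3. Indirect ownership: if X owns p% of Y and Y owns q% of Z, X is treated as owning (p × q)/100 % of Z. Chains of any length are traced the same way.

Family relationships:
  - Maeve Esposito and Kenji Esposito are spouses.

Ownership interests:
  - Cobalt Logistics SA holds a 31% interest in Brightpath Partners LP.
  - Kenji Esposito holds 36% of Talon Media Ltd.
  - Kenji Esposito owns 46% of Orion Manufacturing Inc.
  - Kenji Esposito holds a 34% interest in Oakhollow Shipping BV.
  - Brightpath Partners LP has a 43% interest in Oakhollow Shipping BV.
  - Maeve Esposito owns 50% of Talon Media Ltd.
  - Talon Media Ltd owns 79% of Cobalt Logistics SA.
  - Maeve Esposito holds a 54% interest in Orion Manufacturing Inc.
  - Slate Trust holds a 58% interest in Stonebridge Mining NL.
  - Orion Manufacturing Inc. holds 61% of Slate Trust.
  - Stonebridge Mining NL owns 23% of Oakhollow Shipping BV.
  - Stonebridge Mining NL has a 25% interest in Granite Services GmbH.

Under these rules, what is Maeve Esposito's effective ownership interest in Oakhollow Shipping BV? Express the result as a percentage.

51.193802%

By spousal attribution (R1), Maeve Esposito is treated as also owning Kenji Esposito's interest in Talon Media Ltd, giving 50% + 36% = 86%.
By spousal attribution (R1), Maeve Esposito is treated as also owning Kenji Esposito's interest in Orion Manufacturing Inc, giving 54% + 46% = 100%.
By spousal attribution (R1), Maeve Esposito is treated as owning Kenji Esposito's 34% interest in Oakhollow Shipping BV.
Chain via Talon Media Ltd → Cobalt Logistics SA → Brightpath Partners LP (R3): 86% × 79% × 31% × 43% = 9.056402% of Oakhollow Shipping BV.
Chain via Orion Manufacturing Inc. → Slate Trust → Stonebridge Mining NL (R3): 100% × 61% × 58% × 23% = 8.1374% of Oakhollow Shipping BV.
Direct interest in Oakhollow Shipping BV: 34%.
Aggregating (R2): 9.056402% + 8.1374% + 34% = 51.193802%.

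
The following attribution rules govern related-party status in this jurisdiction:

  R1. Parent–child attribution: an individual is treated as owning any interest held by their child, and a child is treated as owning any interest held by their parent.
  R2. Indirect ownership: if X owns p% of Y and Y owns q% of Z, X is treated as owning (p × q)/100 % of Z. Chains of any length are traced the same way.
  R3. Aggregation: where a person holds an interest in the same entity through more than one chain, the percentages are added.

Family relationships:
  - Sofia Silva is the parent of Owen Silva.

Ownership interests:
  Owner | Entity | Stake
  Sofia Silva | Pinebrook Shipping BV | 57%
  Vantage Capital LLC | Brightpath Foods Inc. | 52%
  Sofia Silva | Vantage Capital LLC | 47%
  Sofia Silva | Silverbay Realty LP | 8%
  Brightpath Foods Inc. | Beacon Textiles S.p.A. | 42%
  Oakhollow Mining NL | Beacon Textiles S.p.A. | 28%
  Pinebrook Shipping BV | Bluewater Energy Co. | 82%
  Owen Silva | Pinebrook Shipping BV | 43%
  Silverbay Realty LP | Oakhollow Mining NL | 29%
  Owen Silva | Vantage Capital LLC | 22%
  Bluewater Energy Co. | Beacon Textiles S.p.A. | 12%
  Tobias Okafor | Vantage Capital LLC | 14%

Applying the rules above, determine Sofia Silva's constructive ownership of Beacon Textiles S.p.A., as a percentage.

By parent–child attribution (R1), Sofia Silva is treated as also owning Owen Silva's interest in Pinebrook Shipping BV, giving 57% + 43% = 100%.
By parent–child attribution (R1), Sofia Silva is treated as also owning Owen Silva's interest in Vantage Capital LLC, giving 47% + 22% = 69%.
Chain via Pinebrook Shipping BV → Bluewater Energy Co. (R2): 100% × 82% × 12% = 9.84% of Beacon Textiles S.p.A.
Chain via Vantage Capital LLC → Brightpath Foods Inc. (R2): 69% × 52% × 42% = 15.0696% of Beacon Textiles S.p.A.
Chain via Silverbay Realty LP → Oakhollow Mining NL (R2): 8% × 29% × 28% = 0.6496% of Beacon Textiles S.p.A.
Aggregating (R3): 9.84% + 15.0696% + 0.6496% = 25.5592%.

25.5592%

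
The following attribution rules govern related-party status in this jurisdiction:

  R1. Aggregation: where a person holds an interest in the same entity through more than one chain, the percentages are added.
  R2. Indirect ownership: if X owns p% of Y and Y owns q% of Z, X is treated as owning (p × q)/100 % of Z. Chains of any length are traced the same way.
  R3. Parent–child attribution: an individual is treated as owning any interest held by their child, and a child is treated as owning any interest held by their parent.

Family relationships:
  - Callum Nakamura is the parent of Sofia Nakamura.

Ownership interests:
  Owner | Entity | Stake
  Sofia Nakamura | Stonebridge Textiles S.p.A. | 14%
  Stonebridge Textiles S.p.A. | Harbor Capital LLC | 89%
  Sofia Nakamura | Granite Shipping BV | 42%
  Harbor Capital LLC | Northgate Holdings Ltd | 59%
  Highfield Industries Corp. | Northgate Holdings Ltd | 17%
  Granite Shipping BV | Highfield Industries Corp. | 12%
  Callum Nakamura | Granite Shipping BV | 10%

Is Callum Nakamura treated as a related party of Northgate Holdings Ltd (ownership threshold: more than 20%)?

By parent–child attribution (R3), Callum Nakamura is treated as also owning Sofia Nakamura's interest in Granite Shipping BV, giving 10% + 42% = 52%.
By parent–child attribution (R3), Callum Nakamura is treated as owning Sofia Nakamura's 14% interest in Stonebridge Textiles S.p.A.
Chain via Granite Shipping BV → Highfield Industries Corp. (R2): 52% × 12% × 17% = 1.0608% of Northgate Holdings Ltd.
Chain via Stonebridge Textiles S.p.A. → Harbor Capital LLC (R2): 14% × 89% × 59% = 7.3514% of Northgate Holdings Ltd.
Aggregating (R1): 1.0608% + 7.3514% = 8.4122%.
8.4122% does not exceed the 20% threshold, so Callum is not a related party to Northgate Holdings Ltd.

No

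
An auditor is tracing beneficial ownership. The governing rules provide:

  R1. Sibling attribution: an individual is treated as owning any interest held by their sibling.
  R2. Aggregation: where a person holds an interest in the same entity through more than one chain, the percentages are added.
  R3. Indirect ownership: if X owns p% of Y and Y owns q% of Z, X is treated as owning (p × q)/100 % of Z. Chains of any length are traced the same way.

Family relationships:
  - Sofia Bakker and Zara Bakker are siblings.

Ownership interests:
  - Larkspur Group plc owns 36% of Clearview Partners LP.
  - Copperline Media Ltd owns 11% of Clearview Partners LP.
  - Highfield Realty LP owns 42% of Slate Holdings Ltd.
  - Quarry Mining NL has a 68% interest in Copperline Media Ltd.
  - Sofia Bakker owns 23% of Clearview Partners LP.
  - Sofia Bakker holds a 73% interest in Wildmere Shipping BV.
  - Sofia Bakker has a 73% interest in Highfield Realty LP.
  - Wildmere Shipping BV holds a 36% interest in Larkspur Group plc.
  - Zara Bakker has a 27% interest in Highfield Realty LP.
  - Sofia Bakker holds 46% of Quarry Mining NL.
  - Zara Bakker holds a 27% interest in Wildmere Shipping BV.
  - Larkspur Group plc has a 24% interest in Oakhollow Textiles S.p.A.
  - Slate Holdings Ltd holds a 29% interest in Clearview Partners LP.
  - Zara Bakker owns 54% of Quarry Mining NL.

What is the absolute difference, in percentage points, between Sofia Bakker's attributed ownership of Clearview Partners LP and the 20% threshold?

By sibling attribution (R1), Sofia Bakker is treated as also owning Zara Bakker's interest in Quarry Mining NL, giving 46% + 54% = 100%.
By sibling attribution (R1), Sofia Bakker is treated as also owning Zara Bakker's interest in Highfield Realty LP, giving 73% + 27% = 100%.
By sibling attribution (R1), Sofia Bakker is treated as also owning Zara Bakker's interest in Wildmere Shipping BV, giving 73% + 27% = 100%.
Chain via Quarry Mining NL → Copperline Media Ltd (R3): 100% × 68% × 11% = 7.48% of Clearview Partners LP.
Chain via Highfield Realty LP → Slate Holdings Ltd (R3): 100% × 42% × 29% = 12.18% of Clearview Partners LP.
Chain via Wildmere Shipping BV → Larkspur Group plc (R3): 100% × 36% × 36% = 12.96% of Clearview Partners LP.
Direct interest in Clearview Partners LP: 23%.
Aggregating (R2): 7.48% + 12.18% + 12.96% + 23% = 55.62%.
55.62% exceeds the 20% threshold by 35.62 percentage points.

35.62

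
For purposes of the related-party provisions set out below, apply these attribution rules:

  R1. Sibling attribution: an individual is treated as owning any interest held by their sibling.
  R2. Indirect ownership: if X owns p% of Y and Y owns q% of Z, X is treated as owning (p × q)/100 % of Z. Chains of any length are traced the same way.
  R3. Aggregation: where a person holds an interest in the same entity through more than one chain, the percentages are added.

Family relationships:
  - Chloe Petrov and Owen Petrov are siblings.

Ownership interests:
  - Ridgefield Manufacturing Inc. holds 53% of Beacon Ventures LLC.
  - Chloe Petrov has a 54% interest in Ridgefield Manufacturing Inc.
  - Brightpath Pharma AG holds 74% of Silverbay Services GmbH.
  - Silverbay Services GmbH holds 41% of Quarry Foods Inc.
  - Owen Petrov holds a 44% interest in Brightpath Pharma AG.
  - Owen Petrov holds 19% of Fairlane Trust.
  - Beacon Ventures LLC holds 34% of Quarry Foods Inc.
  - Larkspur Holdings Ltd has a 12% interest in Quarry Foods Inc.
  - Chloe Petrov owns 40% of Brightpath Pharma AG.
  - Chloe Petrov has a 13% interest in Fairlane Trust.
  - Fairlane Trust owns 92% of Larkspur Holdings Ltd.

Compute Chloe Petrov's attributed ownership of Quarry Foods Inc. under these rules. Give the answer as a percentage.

By sibling attribution (R1), Chloe Petrov is treated as also owning Owen Petrov's interest in Brightpath Pharma AG, giving 40% + 44% = 84%.
By sibling attribution (R1), Chloe Petrov is treated as also owning Owen Petrov's interest in Fairlane Trust, giving 13% + 19% = 32%.
Chain via Brightpath Pharma AG → Silverbay Services GmbH (R2): 84% × 74% × 41% = 25.4856% of Quarry Foods Inc.
Chain via Ridgefield Manufacturing Inc. → Beacon Ventures LLC (R2): 54% × 53% × 34% = 9.7308% of Quarry Foods Inc.
Chain via Fairlane Trust → Larkspur Holdings Ltd (R2): 32% × 92% × 12% = 3.5328% of Quarry Foods Inc.
Aggregating (R3): 25.4856% + 9.7308% + 3.5328% = 38.7492%.

38.7492%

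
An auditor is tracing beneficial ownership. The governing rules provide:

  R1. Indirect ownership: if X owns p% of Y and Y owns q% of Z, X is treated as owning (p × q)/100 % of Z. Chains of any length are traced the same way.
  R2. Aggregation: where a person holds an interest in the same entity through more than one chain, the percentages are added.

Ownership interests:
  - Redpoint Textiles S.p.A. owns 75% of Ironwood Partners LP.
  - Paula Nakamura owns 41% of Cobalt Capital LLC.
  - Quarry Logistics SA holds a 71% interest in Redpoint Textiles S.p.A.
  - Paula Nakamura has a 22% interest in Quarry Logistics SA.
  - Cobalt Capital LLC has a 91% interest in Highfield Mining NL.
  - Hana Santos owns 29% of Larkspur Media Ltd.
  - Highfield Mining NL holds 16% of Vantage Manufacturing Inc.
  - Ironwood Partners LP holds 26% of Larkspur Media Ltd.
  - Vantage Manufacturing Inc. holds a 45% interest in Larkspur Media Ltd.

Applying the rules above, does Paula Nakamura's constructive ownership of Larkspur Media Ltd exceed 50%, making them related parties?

Chain via Cobalt Capital LLC → Highfield Mining NL → Vantage Manufacturing Inc. (R1): 41% × 91% × 16% × 45% = 2.68632% of Larkspur Media Ltd.
Chain via Quarry Logistics SA → Redpoint Textiles S.p.A. → Ironwood Partners LP (R1): 22% × 71% × 75% × 26% = 3.0459% of Larkspur Media Ltd.
Aggregating (R2): 2.68632% + 3.0459% = 5.73222%.
5.73222% does not exceed the 50% threshold, so Paula is not a related party to Larkspur Media Ltd.

No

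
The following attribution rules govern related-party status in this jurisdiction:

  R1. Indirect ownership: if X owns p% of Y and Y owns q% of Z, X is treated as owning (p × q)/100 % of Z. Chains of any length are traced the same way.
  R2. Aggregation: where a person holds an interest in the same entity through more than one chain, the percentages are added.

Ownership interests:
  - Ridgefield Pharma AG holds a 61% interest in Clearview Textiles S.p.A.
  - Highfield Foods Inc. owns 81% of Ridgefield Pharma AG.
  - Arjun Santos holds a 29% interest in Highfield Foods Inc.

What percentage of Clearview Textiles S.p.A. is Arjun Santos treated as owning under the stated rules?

14.3289%

Chain via Highfield Foods Inc. → Ridgefield Pharma AG (R1): 29% × 81% × 61% = 14.3289% of Clearview Textiles S.p.A.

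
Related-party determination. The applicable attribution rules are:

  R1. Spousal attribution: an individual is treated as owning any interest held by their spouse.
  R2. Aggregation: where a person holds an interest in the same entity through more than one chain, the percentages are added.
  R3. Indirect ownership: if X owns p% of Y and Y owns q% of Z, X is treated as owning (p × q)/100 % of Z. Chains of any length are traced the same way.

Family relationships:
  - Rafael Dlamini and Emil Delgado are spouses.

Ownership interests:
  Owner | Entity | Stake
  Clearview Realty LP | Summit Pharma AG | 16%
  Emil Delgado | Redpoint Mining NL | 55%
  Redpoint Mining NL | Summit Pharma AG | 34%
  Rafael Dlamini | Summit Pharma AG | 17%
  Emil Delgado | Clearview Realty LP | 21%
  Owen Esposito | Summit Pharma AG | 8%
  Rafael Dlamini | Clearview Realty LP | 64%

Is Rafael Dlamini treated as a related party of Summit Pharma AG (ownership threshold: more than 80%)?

No

By spousal attribution (R1), Rafael Dlamini is treated as also owning Emil Delgado's interest in Clearview Realty LP, giving 64% + 21% = 85%.
By spousal attribution (R1), Rafael Dlamini is treated as owning Emil Delgado's 55% interest in Redpoint Mining NL.
Chain via Clearview Realty LP (R3): 85% × 16% = 13.6% of Summit Pharma AG.
Direct interest in Summit Pharma AG: 17%.
Chain via Redpoint Mining NL (R3): 55% × 34% = 18.7% of Summit Pharma AG.
Aggregating (R2): 13.6% + 17% + 18.7% = 49.3%.
49.3% does not exceed the 80% threshold, so Rafael is not a related party to Summit Pharma AG.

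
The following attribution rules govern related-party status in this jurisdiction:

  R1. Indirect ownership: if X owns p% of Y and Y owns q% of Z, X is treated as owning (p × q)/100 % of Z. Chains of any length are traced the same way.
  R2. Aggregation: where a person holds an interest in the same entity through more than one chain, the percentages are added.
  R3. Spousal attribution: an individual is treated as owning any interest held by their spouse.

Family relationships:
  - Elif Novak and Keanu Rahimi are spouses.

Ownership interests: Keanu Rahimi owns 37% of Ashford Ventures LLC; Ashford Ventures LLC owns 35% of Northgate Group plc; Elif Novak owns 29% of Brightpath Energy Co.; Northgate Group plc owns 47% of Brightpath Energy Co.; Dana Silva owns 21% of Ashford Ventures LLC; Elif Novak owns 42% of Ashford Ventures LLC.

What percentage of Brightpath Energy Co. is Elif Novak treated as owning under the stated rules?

41.9955%

By spousal attribution (R3), Elif Novak is treated as also owning Keanu Rahimi's interest in Ashford Ventures LLC, giving 42% + 37% = 79%.
Chain via Ashford Ventures LLC → Northgate Group plc (R1): 79% × 35% × 47% = 12.9955% of Brightpath Energy Co.
Direct interest in Brightpath Energy Co: 29%.
Aggregating (R2): 12.9955% + 29% = 41.9955%.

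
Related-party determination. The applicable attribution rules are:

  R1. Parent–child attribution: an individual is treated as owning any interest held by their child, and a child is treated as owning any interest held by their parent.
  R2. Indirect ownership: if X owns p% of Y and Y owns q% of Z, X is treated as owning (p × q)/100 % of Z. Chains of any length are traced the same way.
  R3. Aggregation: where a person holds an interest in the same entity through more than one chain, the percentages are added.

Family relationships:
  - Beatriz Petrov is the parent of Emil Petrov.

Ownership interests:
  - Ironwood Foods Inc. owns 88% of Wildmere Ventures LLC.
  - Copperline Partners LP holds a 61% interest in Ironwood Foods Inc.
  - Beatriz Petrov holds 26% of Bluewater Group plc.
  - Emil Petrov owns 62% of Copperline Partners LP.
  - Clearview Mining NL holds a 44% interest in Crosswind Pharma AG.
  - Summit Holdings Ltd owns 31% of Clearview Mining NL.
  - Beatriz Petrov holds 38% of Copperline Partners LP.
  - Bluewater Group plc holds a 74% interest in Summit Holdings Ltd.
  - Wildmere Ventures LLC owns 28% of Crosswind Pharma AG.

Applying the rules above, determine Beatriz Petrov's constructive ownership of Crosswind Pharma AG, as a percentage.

By parent–child attribution (R1), Beatriz Petrov is treated as also owning Emil Petrov's interest in Copperline Partners LP, giving 38% + 62% = 100%.
Chain via Copperline Partners LP → Ironwood Foods Inc. → Wildmere Ventures LLC (R2): 100% × 61% × 88% × 28% = 15.0304% of Crosswind Pharma AG.
Chain via Bluewater Group plc → Summit Holdings Ltd → Clearview Mining NL (R2): 26% × 74% × 31% × 44% = 2.624336% of Crosswind Pharma AG.
Aggregating (R3): 15.0304% + 2.624336% = 17.654736%.

17.654736%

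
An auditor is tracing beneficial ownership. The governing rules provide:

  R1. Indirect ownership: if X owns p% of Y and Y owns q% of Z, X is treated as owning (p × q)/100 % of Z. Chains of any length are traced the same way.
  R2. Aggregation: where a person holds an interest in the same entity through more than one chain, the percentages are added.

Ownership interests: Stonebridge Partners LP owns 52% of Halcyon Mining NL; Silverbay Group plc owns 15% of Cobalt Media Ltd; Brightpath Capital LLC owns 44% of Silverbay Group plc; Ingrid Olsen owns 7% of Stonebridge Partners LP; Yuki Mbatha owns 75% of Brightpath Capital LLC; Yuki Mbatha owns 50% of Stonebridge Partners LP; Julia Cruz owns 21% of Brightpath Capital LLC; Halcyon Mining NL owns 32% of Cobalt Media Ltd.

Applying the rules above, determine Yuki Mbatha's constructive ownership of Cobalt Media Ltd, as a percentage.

13.27%

Chain via Brightpath Capital LLC → Silverbay Group plc (R1): 75% × 44% × 15% = 4.95% of Cobalt Media Ltd.
Chain via Stonebridge Partners LP → Halcyon Mining NL (R1): 50% × 52% × 32% = 8.32% of Cobalt Media Ltd.
Aggregating (R2): 4.95% + 8.32% = 13.27%.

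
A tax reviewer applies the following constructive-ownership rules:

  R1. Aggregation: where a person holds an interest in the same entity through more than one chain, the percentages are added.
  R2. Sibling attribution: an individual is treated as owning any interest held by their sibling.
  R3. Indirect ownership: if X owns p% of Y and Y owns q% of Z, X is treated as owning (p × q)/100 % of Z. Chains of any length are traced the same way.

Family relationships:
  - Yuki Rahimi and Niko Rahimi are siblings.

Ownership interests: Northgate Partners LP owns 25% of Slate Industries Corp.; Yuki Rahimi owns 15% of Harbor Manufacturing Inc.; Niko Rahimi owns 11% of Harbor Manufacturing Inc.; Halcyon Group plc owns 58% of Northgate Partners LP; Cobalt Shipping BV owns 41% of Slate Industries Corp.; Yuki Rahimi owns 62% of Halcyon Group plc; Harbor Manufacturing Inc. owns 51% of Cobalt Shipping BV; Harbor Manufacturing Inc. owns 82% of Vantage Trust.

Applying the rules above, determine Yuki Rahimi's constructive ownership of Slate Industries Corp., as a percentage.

By sibling attribution (R2), Yuki Rahimi is treated as also owning Niko Rahimi's interest in Harbor Manufacturing Inc, giving 15% + 11% = 26%.
Chain via Harbor Manufacturing Inc. → Cobalt Shipping BV (R3): 26% × 51% × 41% = 5.4366% of Slate Industries Corp.
Chain via Halcyon Group plc → Northgate Partners LP (R3): 62% × 58% × 25% = 8.99% of Slate Industries Corp.
Aggregating (R1): 5.4366% + 8.99% = 14.4266%.

14.4266%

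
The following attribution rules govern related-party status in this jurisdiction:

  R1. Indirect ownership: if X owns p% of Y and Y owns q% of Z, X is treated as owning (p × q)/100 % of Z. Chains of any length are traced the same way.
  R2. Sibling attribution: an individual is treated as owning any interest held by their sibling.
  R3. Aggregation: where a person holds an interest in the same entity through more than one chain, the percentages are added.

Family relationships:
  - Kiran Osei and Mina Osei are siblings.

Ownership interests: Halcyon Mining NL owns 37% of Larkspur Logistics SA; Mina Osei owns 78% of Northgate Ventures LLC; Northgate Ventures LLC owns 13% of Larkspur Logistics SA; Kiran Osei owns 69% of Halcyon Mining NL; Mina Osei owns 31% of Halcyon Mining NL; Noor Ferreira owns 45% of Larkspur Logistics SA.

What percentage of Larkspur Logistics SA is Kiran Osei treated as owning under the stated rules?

By sibling attribution (R2), Kiran Osei is treated as also owning Mina Osei's interest in Halcyon Mining NL, giving 69% + 31% = 100%.
By sibling attribution (R2), Kiran Osei is treated as owning Mina Osei's 78% interest in Northgate Ventures LLC.
Chain via Halcyon Mining NL (R1): 100% × 37% = 37% of Larkspur Logistics SA.
Chain via Northgate Ventures LLC (R1): 78% × 13% = 10.14% of Larkspur Logistics SA.
Aggregating (R3): 37% + 10.14% = 47.14%.

47.14%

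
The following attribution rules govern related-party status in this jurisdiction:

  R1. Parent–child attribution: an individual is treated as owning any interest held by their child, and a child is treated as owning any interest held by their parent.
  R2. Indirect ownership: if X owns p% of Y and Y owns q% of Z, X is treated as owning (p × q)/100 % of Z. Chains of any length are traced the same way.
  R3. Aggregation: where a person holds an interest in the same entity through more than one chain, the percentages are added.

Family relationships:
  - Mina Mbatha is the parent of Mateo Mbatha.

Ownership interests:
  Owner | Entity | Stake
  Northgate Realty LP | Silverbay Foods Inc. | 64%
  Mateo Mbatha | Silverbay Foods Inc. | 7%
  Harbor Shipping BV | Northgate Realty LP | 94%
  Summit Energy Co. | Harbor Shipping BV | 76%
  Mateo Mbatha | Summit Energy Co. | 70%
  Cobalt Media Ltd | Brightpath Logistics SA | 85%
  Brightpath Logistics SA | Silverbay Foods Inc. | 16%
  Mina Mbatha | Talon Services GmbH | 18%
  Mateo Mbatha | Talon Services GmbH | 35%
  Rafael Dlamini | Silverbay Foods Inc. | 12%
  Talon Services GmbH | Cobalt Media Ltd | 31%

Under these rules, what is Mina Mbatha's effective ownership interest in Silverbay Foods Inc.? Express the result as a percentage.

By parent–child attribution (R1), Mina Mbatha is treated as also owning Mateo Mbatha's interest in Talon Services GmbH, giving 18% + 35% = 53%.
By parent–child attribution (R1), Mina Mbatha is treated as owning Mateo Mbatha's 70% interest in Summit Energy Co.
By parent–child attribution (R1), Mina Mbatha is treated as owning Mateo Mbatha's 7% interest in Silverbay Foods Inc.
Chain via Talon Services GmbH → Cobalt Media Ltd → Brightpath Logistics SA (R2): 53% × 31% × 85% × 16% = 2.23448% of Silverbay Foods Inc.
Chain via Summit Energy Co. → Harbor Shipping BV → Northgate Realty LP (R2): 70% × 76% × 94% × 64% = 32.00512% of Silverbay Foods Inc.
Direct interest in Silverbay Foods Inc: 7%.
Aggregating (R3): 2.23448% + 32.00512% + 7% = 41.2396%.

41.2396%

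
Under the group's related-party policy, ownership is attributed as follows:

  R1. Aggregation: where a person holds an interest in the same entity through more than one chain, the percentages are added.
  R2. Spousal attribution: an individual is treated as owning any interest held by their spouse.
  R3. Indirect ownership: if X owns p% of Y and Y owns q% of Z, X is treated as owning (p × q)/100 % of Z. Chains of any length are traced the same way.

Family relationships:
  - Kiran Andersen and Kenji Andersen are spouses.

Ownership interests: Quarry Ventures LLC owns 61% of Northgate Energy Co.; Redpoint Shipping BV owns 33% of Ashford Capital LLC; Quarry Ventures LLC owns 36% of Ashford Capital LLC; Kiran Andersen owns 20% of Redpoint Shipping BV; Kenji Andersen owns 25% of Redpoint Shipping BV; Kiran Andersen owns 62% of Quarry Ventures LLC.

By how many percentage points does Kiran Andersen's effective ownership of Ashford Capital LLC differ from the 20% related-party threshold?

17.17

By spousal attribution (R2), Kiran Andersen is treated as also owning Kenji Andersen's interest in Redpoint Shipping BV, giving 20% + 25% = 45%.
Chain via Quarry Ventures LLC (R3): 62% × 36% = 22.32% of Ashford Capital LLC.
Chain via Redpoint Shipping BV (R3): 45% × 33% = 14.85% of Ashford Capital LLC.
Aggregating (R1): 22.32% + 14.85% = 37.17%.
37.17% exceeds the 20% threshold by 17.17 percentage points.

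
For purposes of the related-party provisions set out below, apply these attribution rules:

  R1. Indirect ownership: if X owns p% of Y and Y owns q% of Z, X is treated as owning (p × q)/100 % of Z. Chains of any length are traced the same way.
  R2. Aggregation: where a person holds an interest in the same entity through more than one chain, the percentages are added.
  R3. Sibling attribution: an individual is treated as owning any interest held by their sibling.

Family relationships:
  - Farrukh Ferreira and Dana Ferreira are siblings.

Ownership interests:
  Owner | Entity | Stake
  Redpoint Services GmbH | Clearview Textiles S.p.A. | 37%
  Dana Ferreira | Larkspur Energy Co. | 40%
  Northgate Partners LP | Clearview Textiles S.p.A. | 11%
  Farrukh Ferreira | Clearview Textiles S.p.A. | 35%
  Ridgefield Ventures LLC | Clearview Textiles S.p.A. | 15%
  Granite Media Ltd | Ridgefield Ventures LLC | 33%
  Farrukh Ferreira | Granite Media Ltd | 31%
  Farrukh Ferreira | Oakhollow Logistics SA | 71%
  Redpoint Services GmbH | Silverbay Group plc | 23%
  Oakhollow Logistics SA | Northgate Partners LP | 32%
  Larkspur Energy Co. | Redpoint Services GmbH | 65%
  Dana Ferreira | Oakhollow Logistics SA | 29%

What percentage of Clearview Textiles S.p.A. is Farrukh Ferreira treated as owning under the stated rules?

49.6745%

By sibling attribution (R3), Farrukh Ferreira is treated as also owning Dana Ferreira's interest in Oakhollow Logistics SA, giving 71% + 29% = 100%.
By sibling attribution (R3), Farrukh Ferreira is treated as owning Dana Ferreira's 40% interest in Larkspur Energy Co.
Chain via Granite Media Ltd → Ridgefield Ventures LLC (R1): 31% × 33% × 15% = 1.5345% of Clearview Textiles S.p.A.
Chain via Oakhollow Logistics SA → Northgate Partners LP (R1): 100% × 32% × 11% = 3.52% of Clearview Textiles S.p.A.
Direct interest in Clearview Textiles S.p.A: 35%.
Chain via Larkspur Energy Co. → Redpoint Services GmbH (R1): 40% × 65% × 37% = 9.62% of Clearview Textiles S.p.A.
Aggregating (R2): 1.5345% + 3.52% + 35% + 9.62% = 49.6745%.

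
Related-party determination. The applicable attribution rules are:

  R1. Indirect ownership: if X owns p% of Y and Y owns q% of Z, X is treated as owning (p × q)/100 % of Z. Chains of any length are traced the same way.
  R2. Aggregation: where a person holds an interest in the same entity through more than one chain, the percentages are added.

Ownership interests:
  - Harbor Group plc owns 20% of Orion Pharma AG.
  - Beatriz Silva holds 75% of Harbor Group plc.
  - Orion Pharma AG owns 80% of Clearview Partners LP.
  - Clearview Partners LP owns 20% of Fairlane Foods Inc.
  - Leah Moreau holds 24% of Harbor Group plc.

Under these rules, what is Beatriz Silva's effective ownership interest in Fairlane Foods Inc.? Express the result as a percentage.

2.4%

Chain via Harbor Group plc → Orion Pharma AG → Clearview Partners LP (R1): 75% × 20% × 80% × 20% = 2.4% of Fairlane Foods Inc.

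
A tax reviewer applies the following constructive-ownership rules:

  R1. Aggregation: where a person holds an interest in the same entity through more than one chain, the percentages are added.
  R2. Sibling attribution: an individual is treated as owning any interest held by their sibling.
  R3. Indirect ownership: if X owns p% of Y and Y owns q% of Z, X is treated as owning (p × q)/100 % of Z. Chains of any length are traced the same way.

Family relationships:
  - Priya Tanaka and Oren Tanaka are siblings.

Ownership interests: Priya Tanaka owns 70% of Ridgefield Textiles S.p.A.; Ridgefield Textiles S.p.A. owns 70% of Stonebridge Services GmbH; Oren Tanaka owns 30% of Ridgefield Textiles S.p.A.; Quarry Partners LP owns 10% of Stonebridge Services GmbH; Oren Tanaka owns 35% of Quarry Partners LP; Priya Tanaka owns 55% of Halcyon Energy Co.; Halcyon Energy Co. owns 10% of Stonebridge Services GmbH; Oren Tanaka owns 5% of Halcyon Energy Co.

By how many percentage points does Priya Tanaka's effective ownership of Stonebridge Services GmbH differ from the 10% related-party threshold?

69.5

By sibling attribution (R2), Priya Tanaka is treated as also owning Oren Tanaka's interest in Ridgefield Textiles S.p.A, giving 70% + 30% = 100%.
By sibling attribution (R2), Priya Tanaka is treated as also owning Oren Tanaka's interest in Halcyon Energy Co, giving 55% + 5% = 60%.
By sibling attribution (R2), Priya Tanaka is treated as owning Oren Tanaka's 35% interest in Quarry Partners LP.
Chain via Ridgefield Textiles S.p.A. (R3): 100% × 70% = 70% of Stonebridge Services GmbH.
Chain via Halcyon Energy Co. (R3): 60% × 10% = 6% of Stonebridge Services GmbH.
Chain via Quarry Partners LP (R3): 35% × 10% = 3.5% of Stonebridge Services GmbH.
Aggregating (R1): 70% + 6% + 3.5% = 79.5%.
79.5% exceeds the 10% threshold by 69.5 percentage points.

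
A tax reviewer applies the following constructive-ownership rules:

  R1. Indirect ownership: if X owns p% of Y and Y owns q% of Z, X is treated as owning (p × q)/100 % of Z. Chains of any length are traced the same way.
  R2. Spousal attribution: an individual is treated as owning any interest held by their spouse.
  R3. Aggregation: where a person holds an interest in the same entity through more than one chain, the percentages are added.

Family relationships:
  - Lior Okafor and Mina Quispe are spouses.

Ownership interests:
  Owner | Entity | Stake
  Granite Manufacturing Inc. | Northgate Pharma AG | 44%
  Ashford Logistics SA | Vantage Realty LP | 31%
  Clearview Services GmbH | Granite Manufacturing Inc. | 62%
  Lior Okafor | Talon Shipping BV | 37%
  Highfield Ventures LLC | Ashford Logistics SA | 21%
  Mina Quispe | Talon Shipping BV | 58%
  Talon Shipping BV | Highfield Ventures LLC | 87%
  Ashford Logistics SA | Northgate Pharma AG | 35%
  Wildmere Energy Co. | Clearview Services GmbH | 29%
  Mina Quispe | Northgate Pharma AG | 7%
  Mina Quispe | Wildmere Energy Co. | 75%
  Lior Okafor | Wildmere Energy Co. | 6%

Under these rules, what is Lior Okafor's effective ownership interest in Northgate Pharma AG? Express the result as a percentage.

19.482847%

By spousal attribution (R2), Lior Okafor is treated as also owning Mina Quispe's interest in Talon Shipping BV, giving 37% + 58% = 95%.
By spousal attribution (R2), Lior Okafor is treated as also owning Mina Quispe's interest in Wildmere Energy Co, giving 6% + 75% = 81%.
By spousal attribution (R2), Lior Okafor is treated as owning Mina Quispe's 7% interest in Northgate Pharma AG.
Chain via Talon Shipping BV → Highfield Ventures LLC → Ashford Logistics SA (R1): 95% × 87% × 21% × 35% = 6.074775% of Northgate Pharma AG.
Chain via Wildmere Energy Co. → Clearview Services GmbH → Granite Manufacturing Inc. (R1): 81% × 29% × 62% × 44% = 6.408072% of Northgate Pharma AG.
Direct interest in Northgate Pharma AG: 7%.
Aggregating (R3): 6.074775% + 6.408072% + 7% = 19.482847%.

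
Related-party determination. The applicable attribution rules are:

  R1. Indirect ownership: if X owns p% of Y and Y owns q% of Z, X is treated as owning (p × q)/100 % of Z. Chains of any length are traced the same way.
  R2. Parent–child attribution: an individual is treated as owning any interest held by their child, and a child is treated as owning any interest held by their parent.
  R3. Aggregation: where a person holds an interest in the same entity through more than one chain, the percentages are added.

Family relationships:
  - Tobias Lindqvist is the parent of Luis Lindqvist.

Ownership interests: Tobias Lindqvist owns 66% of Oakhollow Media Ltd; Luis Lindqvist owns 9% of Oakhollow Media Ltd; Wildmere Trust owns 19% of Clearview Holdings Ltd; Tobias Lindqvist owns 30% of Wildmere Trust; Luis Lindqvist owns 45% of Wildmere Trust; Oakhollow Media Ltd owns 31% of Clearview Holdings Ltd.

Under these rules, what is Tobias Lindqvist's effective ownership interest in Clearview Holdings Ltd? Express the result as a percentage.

By parent–child attribution (R2), Tobias Lindqvist is treated as also owning Luis Lindqvist's interest in Wildmere Trust, giving 30% + 45% = 75%.
By parent–child attribution (R2), Tobias Lindqvist is treated as also owning Luis Lindqvist's interest in Oakhollow Media Ltd, giving 66% + 9% = 75%.
Chain via Wildmere Trust (R1): 75% × 19% = 14.25% of Clearview Holdings Ltd.
Chain via Oakhollow Media Ltd (R1): 75% × 31% = 23.25% of Clearview Holdings Ltd.
Aggregating (R3): 14.25% + 23.25% = 37.5%.

37.5%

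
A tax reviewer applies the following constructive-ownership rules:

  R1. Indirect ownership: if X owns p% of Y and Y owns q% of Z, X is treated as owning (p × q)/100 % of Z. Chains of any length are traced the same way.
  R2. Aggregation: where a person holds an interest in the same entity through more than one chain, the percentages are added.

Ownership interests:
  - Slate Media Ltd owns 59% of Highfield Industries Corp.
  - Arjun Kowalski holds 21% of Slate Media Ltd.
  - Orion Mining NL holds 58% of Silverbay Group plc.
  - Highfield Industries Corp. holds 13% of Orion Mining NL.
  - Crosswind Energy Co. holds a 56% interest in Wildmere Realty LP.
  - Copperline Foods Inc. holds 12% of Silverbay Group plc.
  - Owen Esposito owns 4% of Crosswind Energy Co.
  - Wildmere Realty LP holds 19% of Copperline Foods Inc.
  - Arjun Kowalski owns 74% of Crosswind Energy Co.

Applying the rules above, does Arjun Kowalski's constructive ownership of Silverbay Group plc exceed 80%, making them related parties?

Chain via Slate Media Ltd → Highfield Industries Corp. → Orion Mining NL (R1): 21% × 59% × 13% × 58% = 0.934206% of Silverbay Group plc.
Chain via Crosswind Energy Co. → Wildmere Realty LP → Copperline Foods Inc. (R1): 74% × 56% × 19% × 12% = 0.944832% of Silverbay Group plc.
Aggregating (R2): 0.934206% + 0.944832% = 1.879038%.
1.879038% does not exceed the 80% threshold, so Arjun is not a related party to Silverbay Group plc.

No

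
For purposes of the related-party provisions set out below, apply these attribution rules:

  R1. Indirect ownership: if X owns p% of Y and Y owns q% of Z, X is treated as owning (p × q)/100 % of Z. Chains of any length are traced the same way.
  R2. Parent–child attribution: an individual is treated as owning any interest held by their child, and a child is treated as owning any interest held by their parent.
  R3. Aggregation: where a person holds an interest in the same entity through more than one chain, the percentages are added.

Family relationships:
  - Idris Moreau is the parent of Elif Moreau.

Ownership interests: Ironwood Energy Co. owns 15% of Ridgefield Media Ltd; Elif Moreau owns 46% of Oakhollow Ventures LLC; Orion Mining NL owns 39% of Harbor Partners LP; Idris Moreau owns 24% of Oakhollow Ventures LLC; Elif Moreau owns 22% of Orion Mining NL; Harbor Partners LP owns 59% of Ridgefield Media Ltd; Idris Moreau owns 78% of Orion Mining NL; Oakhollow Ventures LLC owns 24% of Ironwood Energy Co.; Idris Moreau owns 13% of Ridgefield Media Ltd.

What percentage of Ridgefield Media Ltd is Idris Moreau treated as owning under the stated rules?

38.53%

By parent–child attribution (R2), Idris Moreau is treated as also owning Elif Moreau's interest in Oakhollow Ventures LLC, giving 24% + 46% = 70%.
By parent–child attribution (R2), Idris Moreau is treated as also owning Elif Moreau's interest in Orion Mining NL, giving 78% + 22% = 100%.
Chain via Oakhollow Ventures LLC → Ironwood Energy Co. (R1): 70% × 24% × 15% = 2.52% of Ridgefield Media Ltd.
Chain via Orion Mining NL → Harbor Partners LP (R1): 100% × 39% × 59% = 23.01% of Ridgefield Media Ltd.
Direct interest in Ridgefield Media Ltd: 13%.
Aggregating (R3): 2.52% + 23.01% + 13% = 38.53%.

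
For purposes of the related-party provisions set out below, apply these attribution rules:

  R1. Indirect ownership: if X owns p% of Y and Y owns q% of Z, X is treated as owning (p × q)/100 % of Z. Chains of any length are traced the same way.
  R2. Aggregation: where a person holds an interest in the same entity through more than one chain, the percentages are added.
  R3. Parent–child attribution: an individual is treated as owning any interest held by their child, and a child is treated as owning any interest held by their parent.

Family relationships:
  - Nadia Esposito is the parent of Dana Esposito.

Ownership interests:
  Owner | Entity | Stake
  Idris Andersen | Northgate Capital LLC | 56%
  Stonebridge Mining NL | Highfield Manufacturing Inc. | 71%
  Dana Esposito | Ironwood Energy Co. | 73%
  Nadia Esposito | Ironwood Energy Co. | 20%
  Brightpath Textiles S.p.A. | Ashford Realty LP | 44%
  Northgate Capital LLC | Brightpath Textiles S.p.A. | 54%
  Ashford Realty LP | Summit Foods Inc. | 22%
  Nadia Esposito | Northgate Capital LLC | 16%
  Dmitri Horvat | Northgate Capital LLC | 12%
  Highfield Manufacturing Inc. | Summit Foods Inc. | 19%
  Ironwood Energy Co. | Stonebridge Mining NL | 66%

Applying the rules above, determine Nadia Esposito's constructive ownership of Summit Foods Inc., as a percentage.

By parent–child attribution (R3), Nadia Esposito is treated as also owning Dana Esposito's interest in Ironwood Energy Co, giving 20% + 73% = 93%.
Chain via Ironwood Energy Co. → Stonebridge Mining NL → Highfield Manufacturing Inc. (R1): 93% × 66% × 71% × 19% = 8.280162% of Summit Foods Inc.
Chain via Northgate Capital LLC → Brightpath Textiles S.p.A. → Ashford Realty LP (R1): 16% × 54% × 44% × 22% = 0.836352% of Summit Foods Inc.
Aggregating (R2): 8.280162% + 0.836352% = 9.116514%.

9.116514%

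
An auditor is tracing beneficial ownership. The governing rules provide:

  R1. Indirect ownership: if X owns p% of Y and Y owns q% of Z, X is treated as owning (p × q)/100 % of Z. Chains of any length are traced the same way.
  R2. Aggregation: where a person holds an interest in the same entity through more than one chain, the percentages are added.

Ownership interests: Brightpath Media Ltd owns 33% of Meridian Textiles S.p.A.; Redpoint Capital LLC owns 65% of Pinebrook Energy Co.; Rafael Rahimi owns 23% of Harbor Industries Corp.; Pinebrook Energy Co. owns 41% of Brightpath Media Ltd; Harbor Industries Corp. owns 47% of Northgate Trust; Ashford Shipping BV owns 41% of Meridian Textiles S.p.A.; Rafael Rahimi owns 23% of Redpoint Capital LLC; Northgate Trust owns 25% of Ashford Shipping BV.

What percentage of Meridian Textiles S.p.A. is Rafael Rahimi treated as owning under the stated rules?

Chain via Redpoint Capital LLC → Pinebrook Energy Co. → Brightpath Media Ltd (R1): 23% × 65% × 41% × 33% = 2.022735% of Meridian Textiles S.p.A.
Chain via Harbor Industries Corp. → Northgate Trust → Ashford Shipping BV (R1): 23% × 47% × 25% × 41% = 1.108025% of Meridian Textiles S.p.A.
Aggregating (R2): 2.022735% + 1.108025% = 3.13076%.

3.13076%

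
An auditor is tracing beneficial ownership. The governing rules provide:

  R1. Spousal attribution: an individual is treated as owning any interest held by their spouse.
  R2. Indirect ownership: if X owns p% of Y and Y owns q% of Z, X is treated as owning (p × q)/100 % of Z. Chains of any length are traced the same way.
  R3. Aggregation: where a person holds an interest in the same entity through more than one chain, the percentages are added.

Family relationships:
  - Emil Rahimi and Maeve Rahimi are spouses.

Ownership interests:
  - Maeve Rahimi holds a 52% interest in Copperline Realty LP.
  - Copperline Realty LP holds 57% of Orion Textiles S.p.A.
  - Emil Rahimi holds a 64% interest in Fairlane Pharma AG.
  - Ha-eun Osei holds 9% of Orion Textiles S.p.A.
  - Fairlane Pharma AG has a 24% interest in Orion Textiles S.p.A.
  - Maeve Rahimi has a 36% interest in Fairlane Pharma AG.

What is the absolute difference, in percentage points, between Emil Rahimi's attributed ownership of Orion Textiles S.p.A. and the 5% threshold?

48.64

By spousal attribution (R1), Emil Rahimi is treated as also owning Maeve Rahimi's interest in Fairlane Pharma AG, giving 64% + 36% = 100%.
By spousal attribution (R1), Emil Rahimi is treated as owning Maeve Rahimi's 52% interest in Copperline Realty LP.
Chain via Fairlane Pharma AG (R2): 100% × 24% = 24% of Orion Textiles S.p.A.
Chain via Copperline Realty LP (R2): 52% × 57% = 29.64% of Orion Textiles S.p.A.
Aggregating (R3): 24% + 29.64% = 53.64%.
53.64% exceeds the 5% threshold by 48.64 percentage points.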